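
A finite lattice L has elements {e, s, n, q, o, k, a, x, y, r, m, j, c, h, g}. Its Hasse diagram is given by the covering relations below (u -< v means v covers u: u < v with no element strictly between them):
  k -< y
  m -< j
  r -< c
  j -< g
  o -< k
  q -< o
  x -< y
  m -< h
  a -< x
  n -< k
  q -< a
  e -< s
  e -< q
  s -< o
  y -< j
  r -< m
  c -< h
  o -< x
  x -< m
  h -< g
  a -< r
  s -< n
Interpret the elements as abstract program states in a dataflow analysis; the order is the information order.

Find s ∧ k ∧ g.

Common lower bounds of {s, k, g}: e, s.
The greatest among these is s.

s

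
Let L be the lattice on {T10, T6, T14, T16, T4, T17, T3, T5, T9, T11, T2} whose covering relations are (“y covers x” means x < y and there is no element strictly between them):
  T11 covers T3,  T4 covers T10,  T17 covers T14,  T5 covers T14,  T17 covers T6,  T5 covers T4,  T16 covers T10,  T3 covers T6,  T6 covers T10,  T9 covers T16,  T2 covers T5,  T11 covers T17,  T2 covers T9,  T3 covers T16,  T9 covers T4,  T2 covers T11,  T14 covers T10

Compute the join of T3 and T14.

Common upper bounds of {T3, T14}: T11, T2.
The least among these is T11.

T11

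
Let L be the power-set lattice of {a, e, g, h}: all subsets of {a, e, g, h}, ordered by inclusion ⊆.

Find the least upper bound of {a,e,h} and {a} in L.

Common upper bounds of {{a,e,h}, {a}}: {a,e,g,h}, {a,e,h}.
The least among these is {a,e,h}.

{a,e,h}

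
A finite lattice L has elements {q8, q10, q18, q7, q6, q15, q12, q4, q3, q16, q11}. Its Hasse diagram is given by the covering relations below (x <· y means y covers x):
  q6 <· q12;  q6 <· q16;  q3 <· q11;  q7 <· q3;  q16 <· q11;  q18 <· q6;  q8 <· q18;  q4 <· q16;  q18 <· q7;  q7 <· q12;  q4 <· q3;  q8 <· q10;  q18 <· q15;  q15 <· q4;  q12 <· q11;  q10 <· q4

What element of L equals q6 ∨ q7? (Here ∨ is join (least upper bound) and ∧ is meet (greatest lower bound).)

q12

q6 ∨ q7 = q12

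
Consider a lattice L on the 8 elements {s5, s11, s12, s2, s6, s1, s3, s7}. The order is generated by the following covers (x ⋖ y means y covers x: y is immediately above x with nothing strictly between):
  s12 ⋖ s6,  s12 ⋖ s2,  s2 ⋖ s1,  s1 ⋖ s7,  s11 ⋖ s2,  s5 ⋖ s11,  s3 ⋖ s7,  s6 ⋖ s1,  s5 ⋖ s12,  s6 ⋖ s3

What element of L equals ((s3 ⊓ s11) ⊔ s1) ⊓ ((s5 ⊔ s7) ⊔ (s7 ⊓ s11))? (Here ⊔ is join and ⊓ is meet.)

s3 ∧ s11 = s5
s5 ∨ s1 = s1
s5 ∨ s7 = s7
s7 ∧ s11 = s11
s7 ∨ s11 = s7
s1 ∧ s7 = s1

s1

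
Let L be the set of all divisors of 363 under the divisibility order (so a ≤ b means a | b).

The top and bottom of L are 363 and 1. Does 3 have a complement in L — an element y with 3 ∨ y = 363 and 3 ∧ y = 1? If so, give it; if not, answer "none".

121

Need y with 3 ∨ y = 363 and 3 ∧ y = 1.
Checking each element gives: 121.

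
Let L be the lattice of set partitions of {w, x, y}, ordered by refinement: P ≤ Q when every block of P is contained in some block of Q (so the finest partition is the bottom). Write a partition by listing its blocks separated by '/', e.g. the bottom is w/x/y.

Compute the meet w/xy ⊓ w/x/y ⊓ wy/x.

w/x/y

The meet (common refinement) of w/xy, w/x/y, wy/x intersects blocks pairwise, giving w/x/y.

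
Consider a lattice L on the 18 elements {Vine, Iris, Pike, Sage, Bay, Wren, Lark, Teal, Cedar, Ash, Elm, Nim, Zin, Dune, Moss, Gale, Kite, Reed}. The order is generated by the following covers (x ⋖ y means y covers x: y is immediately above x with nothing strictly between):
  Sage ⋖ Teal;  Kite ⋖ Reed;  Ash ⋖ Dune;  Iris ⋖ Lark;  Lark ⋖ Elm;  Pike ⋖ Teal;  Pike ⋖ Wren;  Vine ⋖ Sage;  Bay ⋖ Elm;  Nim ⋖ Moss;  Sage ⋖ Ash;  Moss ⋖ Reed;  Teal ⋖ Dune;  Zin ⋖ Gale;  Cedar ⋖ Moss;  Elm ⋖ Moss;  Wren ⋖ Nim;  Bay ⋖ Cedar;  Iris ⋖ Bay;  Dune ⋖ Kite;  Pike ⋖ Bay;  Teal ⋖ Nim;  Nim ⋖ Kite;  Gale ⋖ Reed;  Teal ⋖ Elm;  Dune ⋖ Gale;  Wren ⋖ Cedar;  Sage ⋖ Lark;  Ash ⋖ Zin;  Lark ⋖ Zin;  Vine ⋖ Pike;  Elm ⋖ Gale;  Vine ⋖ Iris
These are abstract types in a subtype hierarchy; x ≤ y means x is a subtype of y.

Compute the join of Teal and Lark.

Common upper bounds of {Teal, Lark}: Elm, Gale, Moss, Reed.
The least among these is Elm.

Elm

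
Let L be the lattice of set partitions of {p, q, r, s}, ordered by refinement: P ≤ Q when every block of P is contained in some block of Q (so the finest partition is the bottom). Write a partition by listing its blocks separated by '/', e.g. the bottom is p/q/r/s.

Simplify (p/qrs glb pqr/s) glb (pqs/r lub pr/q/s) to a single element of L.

p/qrs ∧ pqr/s = p/qr/s
pqs/r ∨ pr/q/s = pqrs
p/qr/s ∧ pqrs = p/qr/s

p/qr/s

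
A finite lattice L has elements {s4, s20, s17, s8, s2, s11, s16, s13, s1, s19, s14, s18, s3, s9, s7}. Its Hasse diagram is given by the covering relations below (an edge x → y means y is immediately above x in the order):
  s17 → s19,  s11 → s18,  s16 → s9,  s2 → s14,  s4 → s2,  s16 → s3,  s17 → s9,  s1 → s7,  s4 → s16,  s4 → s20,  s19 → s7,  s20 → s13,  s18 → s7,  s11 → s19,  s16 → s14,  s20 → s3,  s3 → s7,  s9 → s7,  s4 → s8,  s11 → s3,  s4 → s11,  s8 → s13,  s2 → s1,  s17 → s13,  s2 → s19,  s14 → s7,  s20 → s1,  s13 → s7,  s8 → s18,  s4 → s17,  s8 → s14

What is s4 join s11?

s11

Common upper bounds of {s4, s11}: s11, s18, s19, s3, s7.
The least among these is s11.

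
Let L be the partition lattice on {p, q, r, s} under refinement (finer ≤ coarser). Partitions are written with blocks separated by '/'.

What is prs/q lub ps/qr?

Common upper bounds of {prs/q, ps/qr}: pqrs.
The least among these is pqrs.

pqrs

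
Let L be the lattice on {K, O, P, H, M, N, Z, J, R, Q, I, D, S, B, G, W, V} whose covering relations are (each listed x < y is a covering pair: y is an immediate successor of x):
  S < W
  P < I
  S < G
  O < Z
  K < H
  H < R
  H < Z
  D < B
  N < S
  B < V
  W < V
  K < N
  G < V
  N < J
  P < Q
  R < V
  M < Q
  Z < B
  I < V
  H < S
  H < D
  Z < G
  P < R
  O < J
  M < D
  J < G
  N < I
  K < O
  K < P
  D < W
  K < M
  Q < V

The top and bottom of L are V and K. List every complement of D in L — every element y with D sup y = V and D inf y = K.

I, J, P

Need y with D ∨ y = V and D ∧ y = K.
Checking each element gives: I, J, P.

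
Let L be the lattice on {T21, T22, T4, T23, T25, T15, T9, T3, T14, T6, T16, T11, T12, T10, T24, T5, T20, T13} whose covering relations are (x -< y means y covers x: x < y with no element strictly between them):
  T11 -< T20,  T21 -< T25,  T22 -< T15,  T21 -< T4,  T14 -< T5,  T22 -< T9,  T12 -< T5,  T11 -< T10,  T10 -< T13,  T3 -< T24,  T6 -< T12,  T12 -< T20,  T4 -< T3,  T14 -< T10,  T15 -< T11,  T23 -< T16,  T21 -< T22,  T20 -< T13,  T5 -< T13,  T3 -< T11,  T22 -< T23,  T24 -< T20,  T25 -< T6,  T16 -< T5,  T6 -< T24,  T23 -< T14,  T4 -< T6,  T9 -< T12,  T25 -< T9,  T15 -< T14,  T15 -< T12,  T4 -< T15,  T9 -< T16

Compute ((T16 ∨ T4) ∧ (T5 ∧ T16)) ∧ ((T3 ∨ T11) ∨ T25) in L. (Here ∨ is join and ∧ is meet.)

T9

T16 ∨ T4 = T5
T5 ∧ T16 = T16
T5 ∧ T16 = T16
T3 ∨ T11 = T11
T11 ∨ T25 = T20
T16 ∧ T20 = T9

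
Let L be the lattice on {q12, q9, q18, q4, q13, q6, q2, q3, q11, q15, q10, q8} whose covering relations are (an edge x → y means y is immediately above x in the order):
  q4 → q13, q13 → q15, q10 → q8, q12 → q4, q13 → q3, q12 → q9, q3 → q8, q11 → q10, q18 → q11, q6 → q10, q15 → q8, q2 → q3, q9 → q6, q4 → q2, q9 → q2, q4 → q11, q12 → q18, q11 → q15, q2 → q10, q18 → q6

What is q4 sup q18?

Common upper bounds of {q4, q18}: q10, q11, q15, q8.
The least among these is q11.

q11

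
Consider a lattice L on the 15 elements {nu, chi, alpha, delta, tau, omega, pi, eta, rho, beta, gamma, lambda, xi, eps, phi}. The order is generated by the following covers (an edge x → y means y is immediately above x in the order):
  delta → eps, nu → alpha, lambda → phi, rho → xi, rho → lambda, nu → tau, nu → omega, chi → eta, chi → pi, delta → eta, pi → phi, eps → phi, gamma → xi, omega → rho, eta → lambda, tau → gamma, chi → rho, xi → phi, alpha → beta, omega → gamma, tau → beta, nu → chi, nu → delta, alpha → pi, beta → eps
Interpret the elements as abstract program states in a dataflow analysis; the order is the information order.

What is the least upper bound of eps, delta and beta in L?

Common upper bounds of {eps, delta, beta}: eps, phi.
The least among these is eps.

eps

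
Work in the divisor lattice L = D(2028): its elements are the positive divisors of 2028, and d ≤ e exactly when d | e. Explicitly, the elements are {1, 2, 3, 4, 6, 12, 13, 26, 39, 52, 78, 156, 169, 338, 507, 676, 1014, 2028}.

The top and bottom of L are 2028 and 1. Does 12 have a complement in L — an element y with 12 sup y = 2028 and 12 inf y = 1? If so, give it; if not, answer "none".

Need y with 12 ∨ y = 2028 and 12 ∧ y = 1.
Checking each element gives: 169.

169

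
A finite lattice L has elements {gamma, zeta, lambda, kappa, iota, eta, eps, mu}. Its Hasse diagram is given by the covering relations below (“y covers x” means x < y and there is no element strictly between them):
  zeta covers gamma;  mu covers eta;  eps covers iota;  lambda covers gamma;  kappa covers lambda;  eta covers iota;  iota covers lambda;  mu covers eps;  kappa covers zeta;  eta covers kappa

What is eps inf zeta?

Common lower bounds of {eps, zeta}: gamma.
The greatest among these is gamma.

gamma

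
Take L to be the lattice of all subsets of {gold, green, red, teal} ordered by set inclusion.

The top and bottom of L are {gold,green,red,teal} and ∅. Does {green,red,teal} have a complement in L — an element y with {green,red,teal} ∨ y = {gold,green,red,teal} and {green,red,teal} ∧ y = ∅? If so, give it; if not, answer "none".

Need y with {green,red,teal} ∨ y = {gold,green,red,teal} and {green,red,teal} ∧ y = ∅.
Checking each element gives: {gold}.

{gold}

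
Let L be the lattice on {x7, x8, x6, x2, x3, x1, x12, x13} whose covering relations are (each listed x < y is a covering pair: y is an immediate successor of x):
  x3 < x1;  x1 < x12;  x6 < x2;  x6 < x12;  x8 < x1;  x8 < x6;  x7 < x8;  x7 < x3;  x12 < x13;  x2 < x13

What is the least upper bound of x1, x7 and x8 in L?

Common upper bounds of {x1, x7, x8}: x1, x12, x13.
The least among these is x1.

x1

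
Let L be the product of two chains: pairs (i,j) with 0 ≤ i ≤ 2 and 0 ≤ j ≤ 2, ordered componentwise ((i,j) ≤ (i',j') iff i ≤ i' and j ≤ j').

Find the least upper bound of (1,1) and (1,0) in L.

(1,1)

In a product of chains, the join is componentwise max, giving (1,1).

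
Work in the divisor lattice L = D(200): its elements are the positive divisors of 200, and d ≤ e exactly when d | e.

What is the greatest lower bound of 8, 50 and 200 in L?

In the divisibility order, the meet is the greatest common divisor: gcd(8, 50, 200) = 2.

2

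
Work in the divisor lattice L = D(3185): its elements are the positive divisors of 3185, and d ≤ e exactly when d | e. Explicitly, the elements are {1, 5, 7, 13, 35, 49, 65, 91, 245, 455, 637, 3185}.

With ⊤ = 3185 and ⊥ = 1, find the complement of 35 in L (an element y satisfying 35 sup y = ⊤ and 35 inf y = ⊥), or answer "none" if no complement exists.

none

For every candidate y, either 35 ∨ y ≠ 3185 or 35 ∧ y ≠ 1; no complement exists.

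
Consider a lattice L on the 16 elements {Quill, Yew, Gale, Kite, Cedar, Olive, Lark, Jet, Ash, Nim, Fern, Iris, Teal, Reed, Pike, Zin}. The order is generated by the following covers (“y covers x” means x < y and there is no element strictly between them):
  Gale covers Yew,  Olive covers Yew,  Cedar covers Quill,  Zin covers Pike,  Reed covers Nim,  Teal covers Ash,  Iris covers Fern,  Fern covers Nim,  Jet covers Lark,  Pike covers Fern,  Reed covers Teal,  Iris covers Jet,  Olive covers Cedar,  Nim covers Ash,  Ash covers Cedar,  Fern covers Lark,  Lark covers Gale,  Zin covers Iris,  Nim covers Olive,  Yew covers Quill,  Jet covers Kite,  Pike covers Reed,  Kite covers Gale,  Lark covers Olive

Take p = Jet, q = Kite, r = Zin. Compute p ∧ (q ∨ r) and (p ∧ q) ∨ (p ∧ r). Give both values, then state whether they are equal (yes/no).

Jet; Jet; yes

q ∨ r = Zin, so p ∧ (q ∨ r) = Jet ∧ Zin = Jet.
p ∧ q = Kite and p ∧ r = Jet, so (p ∧ q) ∨ (p ∧ r) = Kite ∨ Jet = Jet.
Equal: yes.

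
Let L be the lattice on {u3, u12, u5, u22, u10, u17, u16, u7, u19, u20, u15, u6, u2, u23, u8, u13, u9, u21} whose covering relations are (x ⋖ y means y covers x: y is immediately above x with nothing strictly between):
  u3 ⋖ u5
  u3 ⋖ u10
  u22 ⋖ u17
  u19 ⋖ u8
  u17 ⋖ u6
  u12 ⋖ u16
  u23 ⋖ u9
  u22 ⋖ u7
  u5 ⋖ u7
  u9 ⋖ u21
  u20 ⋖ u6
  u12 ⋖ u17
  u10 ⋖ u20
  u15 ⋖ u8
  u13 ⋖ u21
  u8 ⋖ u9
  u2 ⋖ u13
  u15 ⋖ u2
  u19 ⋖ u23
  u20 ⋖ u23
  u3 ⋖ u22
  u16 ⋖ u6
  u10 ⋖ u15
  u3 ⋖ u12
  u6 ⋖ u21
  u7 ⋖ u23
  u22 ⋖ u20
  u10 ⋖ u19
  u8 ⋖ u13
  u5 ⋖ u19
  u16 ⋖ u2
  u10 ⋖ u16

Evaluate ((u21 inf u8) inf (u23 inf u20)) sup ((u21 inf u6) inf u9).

u20

u21 ∧ u8 = u8
u23 ∧ u20 = u20
u8 ∧ u20 = u10
u21 ∧ u6 = u6
u6 ∧ u9 = u20
u10 ∨ u20 = u20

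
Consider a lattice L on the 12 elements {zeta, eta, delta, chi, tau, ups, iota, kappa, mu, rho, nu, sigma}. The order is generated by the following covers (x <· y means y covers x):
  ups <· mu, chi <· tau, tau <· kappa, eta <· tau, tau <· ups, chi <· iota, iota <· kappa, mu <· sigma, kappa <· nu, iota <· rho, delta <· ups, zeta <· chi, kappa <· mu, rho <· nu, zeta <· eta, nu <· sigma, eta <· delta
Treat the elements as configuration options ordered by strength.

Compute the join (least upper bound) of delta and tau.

Common upper bounds of {delta, tau}: mu, sigma, ups.
The least among these is ups.

ups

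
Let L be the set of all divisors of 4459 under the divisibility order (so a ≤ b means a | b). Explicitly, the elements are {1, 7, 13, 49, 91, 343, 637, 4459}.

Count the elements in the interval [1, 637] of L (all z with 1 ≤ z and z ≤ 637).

6

The interval [1, 637] = {1, 13, 49, 637, 7, 91}, which has 6 elements.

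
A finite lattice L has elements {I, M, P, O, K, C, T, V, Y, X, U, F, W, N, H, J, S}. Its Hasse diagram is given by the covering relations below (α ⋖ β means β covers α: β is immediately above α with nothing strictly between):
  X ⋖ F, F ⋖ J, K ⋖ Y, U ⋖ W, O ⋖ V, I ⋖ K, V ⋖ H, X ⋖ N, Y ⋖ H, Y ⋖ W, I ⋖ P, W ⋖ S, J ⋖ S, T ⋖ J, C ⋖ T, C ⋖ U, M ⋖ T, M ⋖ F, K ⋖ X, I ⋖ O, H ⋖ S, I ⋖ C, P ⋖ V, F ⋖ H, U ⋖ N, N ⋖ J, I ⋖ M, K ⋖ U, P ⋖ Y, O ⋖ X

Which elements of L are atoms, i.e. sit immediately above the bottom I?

C, K, M, O, P

The atoms are exactly the elements that cover I: C, K, M, O, P.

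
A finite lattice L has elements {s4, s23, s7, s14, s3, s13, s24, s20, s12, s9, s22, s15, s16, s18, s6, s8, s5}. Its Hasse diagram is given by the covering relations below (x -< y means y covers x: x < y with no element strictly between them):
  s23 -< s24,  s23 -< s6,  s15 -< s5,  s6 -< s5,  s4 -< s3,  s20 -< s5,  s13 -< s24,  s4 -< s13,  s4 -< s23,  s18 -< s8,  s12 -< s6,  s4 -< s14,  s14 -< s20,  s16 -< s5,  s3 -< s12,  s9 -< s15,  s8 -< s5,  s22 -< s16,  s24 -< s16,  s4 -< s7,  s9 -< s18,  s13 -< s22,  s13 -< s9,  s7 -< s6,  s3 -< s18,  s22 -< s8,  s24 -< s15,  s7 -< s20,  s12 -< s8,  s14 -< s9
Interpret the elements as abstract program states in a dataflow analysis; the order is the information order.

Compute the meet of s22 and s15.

s13

Common lower bounds of {s22, s15}: s13, s4.
The greatest among these is s13.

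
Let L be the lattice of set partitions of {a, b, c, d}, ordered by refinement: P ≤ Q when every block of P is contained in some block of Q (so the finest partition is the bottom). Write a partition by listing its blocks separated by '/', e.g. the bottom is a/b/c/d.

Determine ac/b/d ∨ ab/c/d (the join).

The join of ac/b/d and ab/c/d merges any blocks that overlap across the partitions, giving abc/d.

abc/d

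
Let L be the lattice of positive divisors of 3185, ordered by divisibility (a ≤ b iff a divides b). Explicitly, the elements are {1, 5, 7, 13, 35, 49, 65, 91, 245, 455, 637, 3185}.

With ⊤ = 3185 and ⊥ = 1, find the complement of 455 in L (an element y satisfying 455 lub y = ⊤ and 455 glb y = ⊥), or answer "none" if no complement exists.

For every candidate y, either 455 ∨ y ≠ 3185 or 455 ∧ y ≠ 1; no complement exists.

none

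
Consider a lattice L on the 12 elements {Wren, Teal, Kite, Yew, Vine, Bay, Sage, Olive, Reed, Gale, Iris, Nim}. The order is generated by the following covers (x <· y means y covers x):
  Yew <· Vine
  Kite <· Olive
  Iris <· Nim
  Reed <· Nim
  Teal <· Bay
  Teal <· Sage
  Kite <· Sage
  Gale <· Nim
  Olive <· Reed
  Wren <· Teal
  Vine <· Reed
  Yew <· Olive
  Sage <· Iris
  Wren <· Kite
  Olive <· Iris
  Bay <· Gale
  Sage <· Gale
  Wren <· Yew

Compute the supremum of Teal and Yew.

Common upper bounds of {Teal, Yew}: Iris, Nim.
The least among these is Iris.

Iris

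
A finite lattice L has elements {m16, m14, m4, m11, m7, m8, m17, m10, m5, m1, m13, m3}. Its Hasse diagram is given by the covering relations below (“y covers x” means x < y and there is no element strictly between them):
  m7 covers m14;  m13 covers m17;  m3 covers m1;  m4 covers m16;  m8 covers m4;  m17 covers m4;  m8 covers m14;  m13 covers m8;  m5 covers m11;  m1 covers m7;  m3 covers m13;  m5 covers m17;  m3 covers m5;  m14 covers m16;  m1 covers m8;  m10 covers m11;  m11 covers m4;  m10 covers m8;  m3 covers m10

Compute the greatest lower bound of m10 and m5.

Common lower bounds of {m10, m5}: m11, m16, m4.
The greatest among these is m11.

m11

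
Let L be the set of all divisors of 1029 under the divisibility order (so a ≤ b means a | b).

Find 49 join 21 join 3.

In the divisibility order, the join is the least common multiple: lcm(49, 21, 3) = 147.

147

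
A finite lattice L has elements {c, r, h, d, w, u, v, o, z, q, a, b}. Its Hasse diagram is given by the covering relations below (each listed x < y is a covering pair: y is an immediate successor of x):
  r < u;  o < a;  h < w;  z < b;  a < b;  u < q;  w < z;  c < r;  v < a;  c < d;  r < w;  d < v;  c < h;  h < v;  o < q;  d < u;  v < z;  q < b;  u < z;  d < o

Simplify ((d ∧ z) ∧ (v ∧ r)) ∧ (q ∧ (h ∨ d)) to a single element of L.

c

d ∧ z = d
v ∧ r = c
d ∧ c = c
h ∨ d = v
q ∧ v = d
c ∧ d = c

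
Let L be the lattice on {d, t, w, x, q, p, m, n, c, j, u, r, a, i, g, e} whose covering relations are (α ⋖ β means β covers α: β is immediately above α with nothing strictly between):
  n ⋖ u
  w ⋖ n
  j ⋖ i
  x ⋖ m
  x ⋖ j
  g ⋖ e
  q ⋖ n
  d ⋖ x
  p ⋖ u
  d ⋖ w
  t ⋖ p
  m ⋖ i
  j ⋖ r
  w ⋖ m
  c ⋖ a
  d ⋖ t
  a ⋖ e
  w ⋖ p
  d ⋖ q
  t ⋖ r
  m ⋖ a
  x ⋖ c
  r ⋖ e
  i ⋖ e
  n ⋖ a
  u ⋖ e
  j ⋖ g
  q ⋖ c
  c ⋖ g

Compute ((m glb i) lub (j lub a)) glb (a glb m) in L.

m

m ∧ i = m
j ∨ a = e
m ∨ e = e
a ∧ m = m
e ∧ m = m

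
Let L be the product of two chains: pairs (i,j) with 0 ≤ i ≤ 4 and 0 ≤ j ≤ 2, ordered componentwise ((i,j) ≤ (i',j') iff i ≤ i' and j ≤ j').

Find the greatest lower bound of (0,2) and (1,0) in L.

In a product of chains, the meet is componentwise min, giving (0,0).

(0,0)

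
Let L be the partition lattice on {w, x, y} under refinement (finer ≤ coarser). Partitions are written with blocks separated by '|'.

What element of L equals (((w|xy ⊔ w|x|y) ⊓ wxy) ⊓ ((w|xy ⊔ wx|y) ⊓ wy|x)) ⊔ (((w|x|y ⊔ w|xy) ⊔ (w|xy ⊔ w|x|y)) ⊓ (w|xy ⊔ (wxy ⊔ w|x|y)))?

w|xy

w|xy ∨ w|x|y = w|xy
w|xy ∧ wxy = w|xy
w|xy ∨ wx|y = wxy
wxy ∧ wy|x = wy|x
w|xy ∧ wy|x = w|x|y
w|x|y ∨ w|xy = w|xy
w|xy ∨ w|x|y = w|xy
w|xy ∨ w|xy = w|xy
wxy ∨ w|x|y = wxy
w|xy ∨ wxy = wxy
w|xy ∧ wxy = w|xy
w|x|y ∨ w|xy = w|xy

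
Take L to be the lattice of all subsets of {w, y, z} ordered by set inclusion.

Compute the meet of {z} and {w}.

Under ⊆, meet is intersection: {z} ∩ {w} = ∅.

∅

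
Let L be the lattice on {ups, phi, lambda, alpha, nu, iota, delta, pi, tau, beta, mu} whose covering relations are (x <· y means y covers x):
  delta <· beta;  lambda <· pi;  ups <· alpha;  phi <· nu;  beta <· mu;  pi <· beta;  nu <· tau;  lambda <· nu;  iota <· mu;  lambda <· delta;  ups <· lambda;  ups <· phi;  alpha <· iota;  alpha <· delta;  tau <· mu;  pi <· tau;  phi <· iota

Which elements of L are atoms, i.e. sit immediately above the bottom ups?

The atoms are exactly the elements that cover ups: alpha, lambda, phi.

alpha, lambda, phi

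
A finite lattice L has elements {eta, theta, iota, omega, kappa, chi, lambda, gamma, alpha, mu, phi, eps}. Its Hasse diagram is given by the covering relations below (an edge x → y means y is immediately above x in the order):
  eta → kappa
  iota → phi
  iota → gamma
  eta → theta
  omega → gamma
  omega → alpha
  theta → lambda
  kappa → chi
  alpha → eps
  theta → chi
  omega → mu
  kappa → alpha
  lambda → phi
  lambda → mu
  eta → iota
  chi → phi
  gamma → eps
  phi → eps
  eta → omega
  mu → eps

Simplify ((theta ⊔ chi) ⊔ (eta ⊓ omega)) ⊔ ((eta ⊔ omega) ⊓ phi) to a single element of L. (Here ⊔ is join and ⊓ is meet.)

theta ∨ chi = chi
eta ∧ omega = eta
chi ∨ eta = chi
eta ∨ omega = omega
omega ∧ phi = eta
chi ∨ eta = chi

chi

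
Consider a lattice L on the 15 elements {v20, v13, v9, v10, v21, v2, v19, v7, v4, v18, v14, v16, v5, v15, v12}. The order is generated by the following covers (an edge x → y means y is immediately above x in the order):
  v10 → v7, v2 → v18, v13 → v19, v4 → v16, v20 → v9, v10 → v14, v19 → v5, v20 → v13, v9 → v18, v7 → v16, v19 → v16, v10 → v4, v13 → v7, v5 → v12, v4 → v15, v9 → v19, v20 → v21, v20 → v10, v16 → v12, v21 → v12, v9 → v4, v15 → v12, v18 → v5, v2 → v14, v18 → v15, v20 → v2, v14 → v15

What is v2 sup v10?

v14

Common upper bounds of {v2, v10}: v12, v14, v15.
The least among these is v14.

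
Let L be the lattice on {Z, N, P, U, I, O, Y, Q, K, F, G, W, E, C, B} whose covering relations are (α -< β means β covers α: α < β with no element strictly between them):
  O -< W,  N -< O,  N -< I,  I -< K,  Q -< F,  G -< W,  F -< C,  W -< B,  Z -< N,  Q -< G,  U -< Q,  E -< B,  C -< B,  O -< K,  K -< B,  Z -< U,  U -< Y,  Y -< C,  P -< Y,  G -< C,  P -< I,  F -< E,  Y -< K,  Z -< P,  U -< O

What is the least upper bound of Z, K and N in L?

K

Common upper bounds of {Z, K, N}: B, K.
The least among these is K.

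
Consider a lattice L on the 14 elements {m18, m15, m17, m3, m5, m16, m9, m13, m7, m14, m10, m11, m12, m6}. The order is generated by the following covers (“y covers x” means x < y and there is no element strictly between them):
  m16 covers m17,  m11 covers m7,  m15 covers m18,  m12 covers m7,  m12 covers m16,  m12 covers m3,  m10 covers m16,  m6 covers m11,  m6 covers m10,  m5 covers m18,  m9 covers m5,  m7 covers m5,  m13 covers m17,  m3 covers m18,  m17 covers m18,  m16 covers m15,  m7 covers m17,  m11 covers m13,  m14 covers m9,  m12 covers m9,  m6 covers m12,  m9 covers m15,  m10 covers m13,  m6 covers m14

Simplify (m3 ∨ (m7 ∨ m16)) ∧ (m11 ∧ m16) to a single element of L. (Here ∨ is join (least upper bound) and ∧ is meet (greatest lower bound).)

m7 ∨ m16 = m12
m3 ∨ m12 = m12
m11 ∧ m16 = m17
m12 ∧ m17 = m17

m17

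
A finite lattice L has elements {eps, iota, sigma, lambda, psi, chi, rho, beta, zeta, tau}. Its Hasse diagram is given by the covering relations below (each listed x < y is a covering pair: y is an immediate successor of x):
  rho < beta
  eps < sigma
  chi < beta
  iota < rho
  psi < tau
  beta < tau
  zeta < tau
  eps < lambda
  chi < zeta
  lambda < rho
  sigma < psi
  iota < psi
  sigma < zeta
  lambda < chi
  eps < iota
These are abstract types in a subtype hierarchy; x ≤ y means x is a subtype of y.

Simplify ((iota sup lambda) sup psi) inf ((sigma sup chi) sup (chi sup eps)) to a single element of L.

iota ∨ lambda = rho
rho ∨ psi = tau
sigma ∨ chi = zeta
chi ∨ eps = chi
zeta ∨ chi = zeta
tau ∧ zeta = zeta

zeta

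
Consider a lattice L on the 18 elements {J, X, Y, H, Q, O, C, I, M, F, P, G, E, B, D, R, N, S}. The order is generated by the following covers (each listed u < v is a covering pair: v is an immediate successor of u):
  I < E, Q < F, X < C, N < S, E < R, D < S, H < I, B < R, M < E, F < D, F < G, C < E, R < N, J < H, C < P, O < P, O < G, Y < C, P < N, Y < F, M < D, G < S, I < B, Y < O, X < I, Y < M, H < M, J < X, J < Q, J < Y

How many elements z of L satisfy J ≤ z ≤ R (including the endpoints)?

The interval [J, R] = {B, C, E, H, I, J, M, R, X, Y}, which has 10 elements.

10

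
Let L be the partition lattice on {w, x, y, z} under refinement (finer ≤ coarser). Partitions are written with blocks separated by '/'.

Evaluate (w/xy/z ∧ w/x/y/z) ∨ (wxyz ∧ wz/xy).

w/xy/z ∧ w/x/y/z = w/x/y/z
wxyz ∧ wz/xy = wz/xy
w/x/y/z ∨ wz/xy = wz/xy

wz/xy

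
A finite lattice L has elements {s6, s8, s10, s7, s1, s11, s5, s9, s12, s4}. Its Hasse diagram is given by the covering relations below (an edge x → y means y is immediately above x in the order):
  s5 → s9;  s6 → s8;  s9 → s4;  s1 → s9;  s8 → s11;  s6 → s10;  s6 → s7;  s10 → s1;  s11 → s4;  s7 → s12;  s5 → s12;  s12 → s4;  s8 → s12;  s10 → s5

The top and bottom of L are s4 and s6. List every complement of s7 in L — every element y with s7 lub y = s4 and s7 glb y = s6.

s1, s11, s9

Need y with s7 ∨ y = s4 and s7 ∧ y = s6.
Checking each element gives: s1, s11, s9.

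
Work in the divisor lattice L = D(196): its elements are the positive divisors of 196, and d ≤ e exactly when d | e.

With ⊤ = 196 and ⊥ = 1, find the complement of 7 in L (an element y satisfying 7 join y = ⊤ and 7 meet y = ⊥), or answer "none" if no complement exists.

none

For every candidate y, either 7 ∨ y ≠ 196 or 7 ∧ y ≠ 1; no complement exists.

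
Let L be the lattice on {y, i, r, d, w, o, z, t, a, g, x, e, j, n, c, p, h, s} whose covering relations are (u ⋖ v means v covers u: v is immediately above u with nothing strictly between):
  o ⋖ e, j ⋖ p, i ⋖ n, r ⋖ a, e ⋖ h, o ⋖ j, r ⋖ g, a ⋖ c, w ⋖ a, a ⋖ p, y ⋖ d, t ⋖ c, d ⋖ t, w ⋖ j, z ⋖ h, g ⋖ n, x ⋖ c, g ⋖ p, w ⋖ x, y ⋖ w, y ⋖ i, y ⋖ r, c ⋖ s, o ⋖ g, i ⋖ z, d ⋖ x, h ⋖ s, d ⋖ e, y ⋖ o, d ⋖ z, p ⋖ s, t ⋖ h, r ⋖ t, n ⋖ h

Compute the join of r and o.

g

Common upper bounds of {r, o}: g, h, n, p, s.
The least among these is g.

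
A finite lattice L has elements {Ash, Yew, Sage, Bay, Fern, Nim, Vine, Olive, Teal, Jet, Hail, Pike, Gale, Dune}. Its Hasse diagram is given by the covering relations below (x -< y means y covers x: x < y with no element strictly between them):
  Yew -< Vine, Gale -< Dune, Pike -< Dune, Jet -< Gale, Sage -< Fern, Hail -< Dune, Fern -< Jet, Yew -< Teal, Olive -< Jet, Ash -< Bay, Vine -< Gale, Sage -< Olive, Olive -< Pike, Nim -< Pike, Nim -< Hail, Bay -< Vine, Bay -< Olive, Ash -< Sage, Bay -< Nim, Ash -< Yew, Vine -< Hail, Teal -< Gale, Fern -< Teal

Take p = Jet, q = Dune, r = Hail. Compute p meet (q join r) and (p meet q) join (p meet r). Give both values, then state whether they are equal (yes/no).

Jet; Jet; yes

q join r = Dune, so p meet (q join r) = Jet meet Dune = Jet.
p meet q = Jet and p meet r = Bay, so (p meet q) join (p meet r) = Jet join Bay = Jet.
Equal: yes.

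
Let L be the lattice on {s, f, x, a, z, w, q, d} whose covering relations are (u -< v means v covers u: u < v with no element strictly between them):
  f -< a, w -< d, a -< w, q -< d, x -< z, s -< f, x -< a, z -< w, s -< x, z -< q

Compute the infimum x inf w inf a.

Common lower bounds of {x, w, a}: s, x.
The greatest among these is x.

x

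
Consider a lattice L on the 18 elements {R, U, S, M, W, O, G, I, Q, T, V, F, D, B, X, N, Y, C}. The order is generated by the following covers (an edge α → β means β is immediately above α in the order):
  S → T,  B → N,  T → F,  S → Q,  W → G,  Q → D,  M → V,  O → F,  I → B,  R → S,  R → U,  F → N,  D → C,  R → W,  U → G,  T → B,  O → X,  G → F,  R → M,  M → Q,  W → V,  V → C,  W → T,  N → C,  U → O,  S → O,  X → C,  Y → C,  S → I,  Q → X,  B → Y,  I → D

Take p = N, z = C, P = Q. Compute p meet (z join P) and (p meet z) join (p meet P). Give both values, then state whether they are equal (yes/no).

z join P = C, so p meet (z join P) = N meet C = N.
p meet z = N and p meet P = S, so (p meet z) join (p meet P) = N join S = N.
Equal: yes.

N; N; yes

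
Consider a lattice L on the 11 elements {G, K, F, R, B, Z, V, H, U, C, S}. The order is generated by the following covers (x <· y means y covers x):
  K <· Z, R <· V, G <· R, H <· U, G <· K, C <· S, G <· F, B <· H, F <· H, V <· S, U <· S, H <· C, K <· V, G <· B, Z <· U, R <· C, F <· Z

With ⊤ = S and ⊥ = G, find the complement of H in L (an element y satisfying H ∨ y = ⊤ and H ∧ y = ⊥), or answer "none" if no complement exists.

V

Need y with H ∨ y = S and H ∧ y = G.
Checking each element gives: V.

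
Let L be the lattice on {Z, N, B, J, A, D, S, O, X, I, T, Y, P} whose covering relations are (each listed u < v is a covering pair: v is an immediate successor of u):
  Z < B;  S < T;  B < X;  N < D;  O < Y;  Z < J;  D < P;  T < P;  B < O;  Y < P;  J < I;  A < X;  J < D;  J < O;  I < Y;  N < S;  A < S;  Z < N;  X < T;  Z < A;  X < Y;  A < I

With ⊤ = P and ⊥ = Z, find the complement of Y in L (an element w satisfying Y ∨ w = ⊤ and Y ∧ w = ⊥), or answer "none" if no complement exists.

Need w with Y ∨ w = P and Y ∧ w = Z.
Checking each element gives: N.

N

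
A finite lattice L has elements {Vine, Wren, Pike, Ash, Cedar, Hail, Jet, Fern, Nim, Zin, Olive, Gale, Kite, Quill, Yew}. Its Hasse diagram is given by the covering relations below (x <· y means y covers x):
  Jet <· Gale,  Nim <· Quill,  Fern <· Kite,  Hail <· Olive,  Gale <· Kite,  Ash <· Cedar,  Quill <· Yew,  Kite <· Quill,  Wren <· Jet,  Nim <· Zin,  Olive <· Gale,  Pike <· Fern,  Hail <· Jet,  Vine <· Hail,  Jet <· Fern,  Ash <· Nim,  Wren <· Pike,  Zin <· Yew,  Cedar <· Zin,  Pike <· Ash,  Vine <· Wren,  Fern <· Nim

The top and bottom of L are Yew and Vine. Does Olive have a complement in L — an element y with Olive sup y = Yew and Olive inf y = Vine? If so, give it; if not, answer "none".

Cedar

Need y with Olive ∨ y = Yew and Olive ∧ y = Vine.
Checking each element gives: Cedar.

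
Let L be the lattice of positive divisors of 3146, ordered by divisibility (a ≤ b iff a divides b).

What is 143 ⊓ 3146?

In the divisibility order, the meet is the greatest common divisor: gcd(143, 3146) = 143.

143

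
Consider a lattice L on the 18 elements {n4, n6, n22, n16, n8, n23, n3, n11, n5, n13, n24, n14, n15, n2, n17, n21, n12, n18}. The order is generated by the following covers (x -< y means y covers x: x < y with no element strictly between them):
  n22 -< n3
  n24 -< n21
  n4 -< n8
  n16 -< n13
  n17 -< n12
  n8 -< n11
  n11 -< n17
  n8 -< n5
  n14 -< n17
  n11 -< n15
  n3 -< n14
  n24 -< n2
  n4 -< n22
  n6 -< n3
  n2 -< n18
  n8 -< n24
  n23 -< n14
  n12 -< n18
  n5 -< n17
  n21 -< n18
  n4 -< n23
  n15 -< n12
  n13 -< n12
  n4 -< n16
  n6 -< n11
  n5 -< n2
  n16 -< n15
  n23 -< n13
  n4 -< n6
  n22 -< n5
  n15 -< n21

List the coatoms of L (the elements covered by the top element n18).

The coatoms are exactly the elements covered by n18: n12, n2, n21.

n12, n2, n21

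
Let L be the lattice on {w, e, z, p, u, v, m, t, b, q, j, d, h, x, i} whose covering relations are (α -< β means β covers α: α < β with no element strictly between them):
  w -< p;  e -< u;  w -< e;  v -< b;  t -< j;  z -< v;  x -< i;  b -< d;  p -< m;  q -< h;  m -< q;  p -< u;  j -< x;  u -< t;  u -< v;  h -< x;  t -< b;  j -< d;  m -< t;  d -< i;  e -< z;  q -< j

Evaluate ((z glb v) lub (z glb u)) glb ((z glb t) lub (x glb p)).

e

z ∧ v = z
z ∧ u = e
z ∨ e = z
z ∧ t = e
x ∧ p = p
e ∨ p = u
z ∧ u = e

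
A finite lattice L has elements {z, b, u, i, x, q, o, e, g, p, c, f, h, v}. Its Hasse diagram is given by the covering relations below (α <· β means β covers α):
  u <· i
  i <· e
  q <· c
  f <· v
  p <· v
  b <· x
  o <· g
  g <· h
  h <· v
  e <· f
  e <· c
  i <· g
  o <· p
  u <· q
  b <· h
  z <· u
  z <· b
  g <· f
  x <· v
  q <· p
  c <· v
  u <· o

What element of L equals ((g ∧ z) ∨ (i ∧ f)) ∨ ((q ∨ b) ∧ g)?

g

g ∧ z = z
i ∧ f = i
z ∨ i = i
q ∨ b = v
v ∧ g = g
i ∨ g = g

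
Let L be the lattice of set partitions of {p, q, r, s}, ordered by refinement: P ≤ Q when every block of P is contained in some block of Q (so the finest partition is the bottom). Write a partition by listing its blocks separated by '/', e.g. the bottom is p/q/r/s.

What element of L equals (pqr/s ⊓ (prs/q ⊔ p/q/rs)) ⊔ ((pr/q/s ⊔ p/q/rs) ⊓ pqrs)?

prs/q

prs/q ∨ p/q/rs = prs/q
pqr/s ∧ prs/q = pr/q/s
pr/q/s ∨ p/q/rs = prs/q
prs/q ∧ pqrs = prs/q
pr/q/s ∨ prs/q = prs/q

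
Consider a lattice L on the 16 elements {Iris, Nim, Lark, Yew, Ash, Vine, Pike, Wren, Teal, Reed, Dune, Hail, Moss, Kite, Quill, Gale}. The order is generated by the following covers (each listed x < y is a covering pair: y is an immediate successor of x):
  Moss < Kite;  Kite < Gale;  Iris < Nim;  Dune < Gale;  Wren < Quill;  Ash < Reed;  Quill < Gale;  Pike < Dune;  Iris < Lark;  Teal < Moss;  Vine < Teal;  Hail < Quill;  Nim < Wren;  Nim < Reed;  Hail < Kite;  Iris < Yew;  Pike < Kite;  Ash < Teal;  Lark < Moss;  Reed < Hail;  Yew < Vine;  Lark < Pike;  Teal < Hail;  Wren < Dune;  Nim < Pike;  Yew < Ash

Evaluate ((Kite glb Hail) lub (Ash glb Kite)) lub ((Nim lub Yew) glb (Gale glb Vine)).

Kite ∧ Hail = Hail
Ash ∧ Kite = Ash
Hail ∨ Ash = Hail
Nim ∨ Yew = Reed
Gale ∧ Vine = Vine
Reed ∧ Vine = Yew
Hail ∨ Yew = Hail

Hail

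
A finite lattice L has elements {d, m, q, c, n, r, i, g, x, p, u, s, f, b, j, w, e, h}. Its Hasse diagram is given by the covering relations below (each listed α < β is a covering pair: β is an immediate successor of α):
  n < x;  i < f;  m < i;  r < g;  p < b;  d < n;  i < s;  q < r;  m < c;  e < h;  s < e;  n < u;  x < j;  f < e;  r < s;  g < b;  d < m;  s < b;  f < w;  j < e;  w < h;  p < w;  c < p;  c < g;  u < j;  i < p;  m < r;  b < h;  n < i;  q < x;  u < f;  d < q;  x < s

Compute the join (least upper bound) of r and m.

r

Common upper bounds of {r, m}: b, e, g, h, r, s.
The least among these is r.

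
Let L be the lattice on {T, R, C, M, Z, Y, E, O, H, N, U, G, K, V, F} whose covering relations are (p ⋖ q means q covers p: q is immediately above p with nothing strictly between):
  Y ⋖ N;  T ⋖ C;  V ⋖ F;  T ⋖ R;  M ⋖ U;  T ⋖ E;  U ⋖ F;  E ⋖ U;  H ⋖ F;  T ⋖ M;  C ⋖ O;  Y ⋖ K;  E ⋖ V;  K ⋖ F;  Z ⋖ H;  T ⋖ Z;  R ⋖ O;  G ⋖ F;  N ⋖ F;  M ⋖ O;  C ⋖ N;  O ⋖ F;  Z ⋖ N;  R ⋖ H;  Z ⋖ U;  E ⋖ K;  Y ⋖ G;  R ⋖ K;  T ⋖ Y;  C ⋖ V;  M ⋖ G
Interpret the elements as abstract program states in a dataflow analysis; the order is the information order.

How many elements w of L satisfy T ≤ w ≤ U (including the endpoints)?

The interval [T, U] = {E, M, T, U, Z}, which has 5 elements.

5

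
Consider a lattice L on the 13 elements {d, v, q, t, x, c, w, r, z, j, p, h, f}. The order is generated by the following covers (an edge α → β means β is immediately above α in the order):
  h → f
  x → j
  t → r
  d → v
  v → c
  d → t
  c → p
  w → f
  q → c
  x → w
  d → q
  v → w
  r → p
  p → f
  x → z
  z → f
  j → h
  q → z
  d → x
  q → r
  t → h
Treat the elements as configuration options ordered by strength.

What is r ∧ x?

d

Common lower bounds of {r, x}: d.
The greatest among these is d.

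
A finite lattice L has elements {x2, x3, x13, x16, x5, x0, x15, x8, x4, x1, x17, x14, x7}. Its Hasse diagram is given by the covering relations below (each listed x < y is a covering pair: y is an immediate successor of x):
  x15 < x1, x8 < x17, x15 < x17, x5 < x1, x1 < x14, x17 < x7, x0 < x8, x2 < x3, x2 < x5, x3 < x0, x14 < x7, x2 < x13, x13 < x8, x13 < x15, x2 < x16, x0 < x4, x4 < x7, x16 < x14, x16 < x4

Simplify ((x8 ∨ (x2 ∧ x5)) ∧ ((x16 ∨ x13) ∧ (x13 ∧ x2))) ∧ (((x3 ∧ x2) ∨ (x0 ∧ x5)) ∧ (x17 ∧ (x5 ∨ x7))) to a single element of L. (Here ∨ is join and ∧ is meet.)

x2 ∧ x5 = x2
x8 ∨ x2 = x8
x16 ∨ x13 = x14
x13 ∧ x2 = x2
x14 ∧ x2 = x2
x8 ∧ x2 = x2
x3 ∧ x2 = x2
x0 ∧ x5 = x2
x2 ∨ x2 = x2
x5 ∨ x7 = x7
x17 ∧ x7 = x17
x2 ∧ x17 = x2
x2 ∧ x2 = x2

x2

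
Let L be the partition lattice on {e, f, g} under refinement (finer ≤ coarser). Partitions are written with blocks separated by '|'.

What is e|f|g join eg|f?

The join of e|f|g and eg|f merges any blocks that overlap across the partitions, giving eg|f.

eg|f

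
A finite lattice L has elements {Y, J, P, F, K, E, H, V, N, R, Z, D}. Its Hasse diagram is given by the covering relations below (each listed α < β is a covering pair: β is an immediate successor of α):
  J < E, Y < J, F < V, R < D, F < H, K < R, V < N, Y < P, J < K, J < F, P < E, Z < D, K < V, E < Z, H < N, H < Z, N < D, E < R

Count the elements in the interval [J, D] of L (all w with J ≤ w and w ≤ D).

The interval [J, D] = {D, E, F, H, J, K, N, R, V, Z}, which has 10 elements.

10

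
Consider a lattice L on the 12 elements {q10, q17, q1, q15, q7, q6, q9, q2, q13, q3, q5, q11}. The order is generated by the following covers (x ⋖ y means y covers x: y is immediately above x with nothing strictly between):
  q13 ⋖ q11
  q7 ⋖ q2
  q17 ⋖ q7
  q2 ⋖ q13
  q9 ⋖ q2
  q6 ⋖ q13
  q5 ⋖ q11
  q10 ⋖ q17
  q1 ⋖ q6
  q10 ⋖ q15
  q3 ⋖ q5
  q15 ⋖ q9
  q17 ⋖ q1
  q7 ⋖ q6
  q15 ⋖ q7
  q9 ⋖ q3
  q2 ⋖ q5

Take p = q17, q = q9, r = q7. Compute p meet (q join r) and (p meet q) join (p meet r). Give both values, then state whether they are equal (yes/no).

q17; q17; yes

q join r = q2, so p meet (q join r) = q17 meet q2 = q17.
p meet q = q10 and p meet r = q17, so (p meet q) join (p meet r) = q10 join q17 = q17.
Equal: yes.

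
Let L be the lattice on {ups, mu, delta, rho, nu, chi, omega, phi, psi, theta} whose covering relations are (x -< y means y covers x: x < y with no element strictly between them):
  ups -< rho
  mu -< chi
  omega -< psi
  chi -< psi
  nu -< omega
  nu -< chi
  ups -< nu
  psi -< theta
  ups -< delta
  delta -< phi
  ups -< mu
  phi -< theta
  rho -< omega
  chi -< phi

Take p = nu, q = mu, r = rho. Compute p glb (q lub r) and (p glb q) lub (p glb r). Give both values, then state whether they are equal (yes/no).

nu; ups; no

q lub r = psi, so p glb (q lub r) = nu glb psi = nu.
p glb q = ups and p glb r = ups, so (p glb q) lub (p glb r) = ups lub ups = ups.
Equal: no.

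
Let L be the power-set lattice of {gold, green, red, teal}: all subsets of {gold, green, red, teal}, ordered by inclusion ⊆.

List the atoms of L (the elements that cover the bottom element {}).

{gold}, {green}, {red}, {teal}

The atoms are exactly the elements that cover {}: {gold}, {green}, {red}, {teal}.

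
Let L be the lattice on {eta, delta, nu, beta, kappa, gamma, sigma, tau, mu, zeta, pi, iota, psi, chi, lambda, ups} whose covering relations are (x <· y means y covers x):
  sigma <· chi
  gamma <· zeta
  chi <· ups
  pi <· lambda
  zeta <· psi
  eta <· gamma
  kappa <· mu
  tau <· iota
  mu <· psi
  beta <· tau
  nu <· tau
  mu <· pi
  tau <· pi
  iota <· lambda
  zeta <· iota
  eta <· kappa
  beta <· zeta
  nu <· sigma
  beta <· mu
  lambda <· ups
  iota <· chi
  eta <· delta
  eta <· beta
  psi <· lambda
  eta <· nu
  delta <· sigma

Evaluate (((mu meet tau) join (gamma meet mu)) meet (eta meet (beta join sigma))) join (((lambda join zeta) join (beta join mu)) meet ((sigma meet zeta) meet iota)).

mu ∧ tau = beta
gamma ∧ mu = eta
beta ∨ eta = beta
beta ∨ sigma = chi
eta ∧ chi = eta
beta ∧ eta = eta
lambda ∨ zeta = lambda
beta ∨ mu = mu
lambda ∨ mu = lambda
sigma ∧ zeta = eta
eta ∧ iota = eta
lambda ∧ eta = eta
eta ∨ eta = eta

eta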